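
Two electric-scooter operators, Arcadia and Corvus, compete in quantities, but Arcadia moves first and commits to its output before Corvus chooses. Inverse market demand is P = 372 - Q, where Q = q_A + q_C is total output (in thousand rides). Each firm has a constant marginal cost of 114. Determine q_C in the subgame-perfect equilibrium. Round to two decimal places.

64.50

Solve by backward induction. Given q_A, the follower Corvus maximises π_C = (372 - q_A - q_C)q_C - 114q_C.
Setting the follower's marginal profit to zero, 258 - q_A - 2q_C = 0, i.e. q_C = (258 - q_A)/2.
The leader anticipates this reaction. Substituting into P = 372 - Q gives P = 243 - (1/2)q_A, so π_A = (243 - (1/2)q_A)q_A - 114q_A.
Leader FOC: 129 - q_A = 0, so q_A = 129.
Then q_C = (258 - 129)/2 = 129/2.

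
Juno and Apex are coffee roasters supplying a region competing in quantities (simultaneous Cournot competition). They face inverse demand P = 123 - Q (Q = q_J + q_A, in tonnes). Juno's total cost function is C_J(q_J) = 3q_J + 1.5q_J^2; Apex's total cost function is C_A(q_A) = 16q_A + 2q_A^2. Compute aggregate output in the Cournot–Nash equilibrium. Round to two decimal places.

Juno's profit: π_J = (123 - Q)q_J - (3q_J + (3/2)q_J²). Setting ∂π_J/∂q_J = 0: 120 - 5q_J - (q_A) = 0.
Apex's first-order condition: 107 - 6q_A - (q_J) = 0.
Rearranging gives the reaction functions q_J = (120 - q_A)/5 and q_A = (107 - q_J)/6.
Solving the pair: q_J = 613/29, q_A = 415/29.
Total output Q = 613/29 + 415/29 = 1028/29.

35.45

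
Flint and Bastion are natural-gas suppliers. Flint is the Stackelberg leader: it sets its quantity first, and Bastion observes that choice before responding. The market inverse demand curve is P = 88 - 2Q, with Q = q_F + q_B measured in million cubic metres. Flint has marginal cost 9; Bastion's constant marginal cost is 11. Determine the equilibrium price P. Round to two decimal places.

29.25

Solve by backward induction. Given q_F, the follower Bastion maximises π_B = (88 - 2q_F - 2q_B)q_B - 11q_B.
Setting the follower's marginal profit to zero, 77 - 2q_F - 4q_B = 0, i.e. q_B = (77 - 2q_F)/4.
The leader anticipates this reaction. Substituting into P = 88 - 2Q gives P = 99/2 - q_F, so π_F = (99/2 - q_F)q_F - 9q_F.
The leader's first-order condition 81/2 - 2q_F = 0 yields q_F = 81/4.
Then q_B = (77 - 2·(81/4))/4 = 73/8.
Total output Q = 235/8, so price P = 88 - 2·(235/8) = 117/4.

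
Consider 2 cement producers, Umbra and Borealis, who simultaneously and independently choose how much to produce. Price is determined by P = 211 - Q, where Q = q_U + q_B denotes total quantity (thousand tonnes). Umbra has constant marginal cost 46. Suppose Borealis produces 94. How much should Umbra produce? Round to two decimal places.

35.50

With the rival's output fixed at 94, Umbra's profit is π_U = (211 - 94 - q_U)q_U - (46q_U) = (117 - q_U)q_U - (46q_U).
∂π_U/∂q_U = 71 - 2q_U = 0, so q_U = 71/2.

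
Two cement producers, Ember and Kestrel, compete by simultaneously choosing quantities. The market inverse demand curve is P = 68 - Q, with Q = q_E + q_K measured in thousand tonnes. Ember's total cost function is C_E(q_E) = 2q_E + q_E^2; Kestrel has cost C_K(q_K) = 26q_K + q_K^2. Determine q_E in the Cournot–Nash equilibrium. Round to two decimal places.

Ember's profit: π_E = (68 - Q)q_E - (2q_E + q_E²). Setting ∂π_E/∂q_E = 0: 66 - 4q_E - (q_K) = 0.
Kestrel's first-order condition: 42 - 4q_K - (q_E) = 0.
Rearranging gives the reaction functions q_E = (66 - q_K)/4 and q_K = (42 - q_E)/4.
Substituting one into the other gives q_E = 74/5 and q_K = 34/5.

14.80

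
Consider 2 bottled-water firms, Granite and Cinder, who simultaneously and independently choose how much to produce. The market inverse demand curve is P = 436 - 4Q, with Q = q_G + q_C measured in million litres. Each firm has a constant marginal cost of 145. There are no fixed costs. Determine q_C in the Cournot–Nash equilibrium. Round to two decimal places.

A representative firm's profit is π_i = q_i(436 - 4Q) - 145q_i.
Setting ∂π_i/∂q_i = 0 with rivals' quantities fixed: 291 - 8q_i - 4q_j = 0.
By symmetry each firm produces the same amount; substituting q_j = q_i yields q_i = 291/12 = 97/4.

24.25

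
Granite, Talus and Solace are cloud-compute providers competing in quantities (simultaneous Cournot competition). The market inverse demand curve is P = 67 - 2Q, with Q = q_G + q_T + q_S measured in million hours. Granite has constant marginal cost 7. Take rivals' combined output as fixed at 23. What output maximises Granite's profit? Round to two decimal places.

3.50

With rivals' combined output fixed at 23, Granite's profit is π_G = (67 - 2·23 - 2q_G)q_G - (7q_G) = (21 - 2q_G)q_G - (7q_G).
∂π_G/∂q_G = 14 - 4q_G = 0, so q_G = 7/2.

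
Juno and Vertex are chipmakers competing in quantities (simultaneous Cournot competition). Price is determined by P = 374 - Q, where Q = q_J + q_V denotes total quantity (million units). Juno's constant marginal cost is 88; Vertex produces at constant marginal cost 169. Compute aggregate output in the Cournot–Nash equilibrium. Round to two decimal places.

163.67

Juno's profit: π_J = (374 - Q)q_J - (88q_J). Setting ∂π_J/∂q_J = 0: 286 - 2q_J - (q_V) = 0.
Vertex's profit: π_V = (374 - Q)q_V - (169q_V). Setting ∂π_V/∂q_V = 0: 205 - 2q_V - (q_J) = 0.
Rearranging gives the reaction functions q_J = (286 - q_V)/2 and q_V = (205 - q_J)/2.
Solving the pair: q_J = 367/3, q_V = 124/3.
Total output Q = 367/3 + 124/3 = 491/3.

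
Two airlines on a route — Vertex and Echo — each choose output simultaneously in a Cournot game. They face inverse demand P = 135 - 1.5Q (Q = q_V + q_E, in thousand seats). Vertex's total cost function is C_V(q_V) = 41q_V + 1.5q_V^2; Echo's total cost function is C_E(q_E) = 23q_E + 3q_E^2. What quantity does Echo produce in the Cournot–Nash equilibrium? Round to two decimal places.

Vertex's profit: π_V = (135 - 1.5Q)q_V - (41q_V + (3/2)q_V²). Setting ∂π_V/∂q_V = 0: 94 - 6q_V - (3/2)(q_E) = 0.
Echo's profit: π_E = (135 - 1.5Q)q_E - (23q_E + 3q_E²). Setting ∂π_E/∂q_E = 0: 112 - 9q_E - (3/2)(q_V) = 0.
Rearranging gives the reaction functions q_V = (94 - (3/2)q_E)/6 and q_E = (112 - (3/2)q_V)/9.
Substituting one into the other gives q_V = 904/69 and q_E = 236/23.

10.26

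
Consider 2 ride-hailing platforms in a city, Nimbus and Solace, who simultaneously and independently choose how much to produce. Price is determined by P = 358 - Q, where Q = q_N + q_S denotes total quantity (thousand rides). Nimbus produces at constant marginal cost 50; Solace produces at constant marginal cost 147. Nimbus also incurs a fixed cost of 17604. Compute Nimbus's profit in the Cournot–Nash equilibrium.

621

Nimbus's profit: π_N = (358 - Q)q_N - (50q_N). Setting ∂π_N/∂q_N = 0: 308 - 2q_N - (q_S) = 0.
Solace's first-order condition: 211 - 2q_S - (q_N) = 0.
So q_N = (308 - q_S)/2 and q_S = (211 - q_N)/2.
Substituting one into the other gives q_N = 135 and q_S = 38.
Price P = 358 - 173 = 185.
Nimbus's profit: (185 - 50)·135 - 17604 = 621.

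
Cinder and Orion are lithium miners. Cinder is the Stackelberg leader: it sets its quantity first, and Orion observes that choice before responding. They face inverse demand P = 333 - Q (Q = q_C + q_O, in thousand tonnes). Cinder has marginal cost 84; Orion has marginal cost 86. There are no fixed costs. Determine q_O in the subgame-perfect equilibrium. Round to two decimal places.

Solve by backward induction. Given q_C, the follower Orion maximises π_O = (333 - q_C - q_O)q_O - 86q_O.
∂π_O/∂q_O = 247 - q_C - 2q_O = 0 gives the reaction function q_O = (247 - q_C)/2.
Cinder substitutes q_O(q_C) into its own profit: π_C = q_C(333 - q_C - (247 - q_C)/2) - 84q_C = (419/2 - (1/2)q_C)q_C - 84q_C.
Maximising: ∂π_C/∂q_C = 251/2 - q_C = 0, giving q_C = 251/2.
Then q_O = (247 - 251/2)/2 = 243/4.

60.75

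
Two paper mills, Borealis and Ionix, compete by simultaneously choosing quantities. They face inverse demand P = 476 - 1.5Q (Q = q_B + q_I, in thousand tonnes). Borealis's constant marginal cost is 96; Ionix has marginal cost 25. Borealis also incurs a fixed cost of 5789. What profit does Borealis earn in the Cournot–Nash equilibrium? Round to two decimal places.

Borealis's profit: π_B = (476 - 1.5Q)q_B - (96q_B). Setting ∂π_B/∂q_B = 0: 380 - 3q_B - (3/2)(q_I) = 0.
Ionix's profit: π_I = (476 - 1.5Q)q_I - (25q_I). Setting ∂π_I/∂q_I = 0: 451 - 3q_I - (3/2)(q_B) = 0.
Rearranging gives the reaction functions q_B = (380 - (3/2)q_I)/3 and q_I = (451 - (3/2)q_B)/3.
Substituting one into the other gives q_B = 206/3 and q_I = 116.
Price P = 476 - (3/2)·(554/3) = 199.
Borealis's profit: (199 - 96)·(206/3) - 5789 = 1283.6667.

1283.67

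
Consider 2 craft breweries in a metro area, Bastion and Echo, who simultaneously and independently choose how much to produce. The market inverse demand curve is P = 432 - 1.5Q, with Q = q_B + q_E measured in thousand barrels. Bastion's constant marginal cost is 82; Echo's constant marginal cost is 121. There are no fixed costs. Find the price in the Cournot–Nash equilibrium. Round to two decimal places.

Bastion's profit: π_B = (432 - 1.5Q)q_B - (82q_B). Setting ∂π_B/∂q_B = 0: 350 - 3q_B - (3/2)(q_E) = 0.
Echo's profit: π_E = (432 - 1.5Q)q_E - (121q_E). Setting ∂π_E/∂q_E = 0: 311 - 3q_E - (3/2)(q_B) = 0.
Rearranging gives the reaction functions q_B = (350 - (3/2)q_E)/3 and q_E = (311 - (3/2)q_B)/3.
Solving the pair: q_B = 778/9, q_E = 544/9.
Total output Q = 1322/9, so price P = 432 - (3/2)·(1322/9) = 635/3.

211.67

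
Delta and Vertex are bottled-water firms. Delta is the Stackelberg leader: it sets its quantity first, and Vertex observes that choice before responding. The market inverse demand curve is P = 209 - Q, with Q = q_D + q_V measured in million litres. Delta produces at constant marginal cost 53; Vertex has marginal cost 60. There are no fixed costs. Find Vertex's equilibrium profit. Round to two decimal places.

The follower Vertex best-responds to any q_D: π_V = (209 - Q)q_V - 60q_V.
∂π_V/∂q_V = 149 - q_D - 2q_V = 0 gives the reaction function q_V = (149 - q_D)/2.
Delta substitutes q_V(q_D) into its own profit: π_D = q_D(209 - q_D - (149 - q_D)/2) - 53q_D = (269/2 - (1/2)q_D)q_D - 53q_D.
The leader's first-order condition 163/2 - q_D = 0 yields q_D = 163/2.
Then q_V = (149 - 163/2)/2 = 135/4.
Price P = 209 - 461/4 = 375/4.
Vertex's profit: (375/4 - 60)·(135/4) = 1139.0625.

1139.06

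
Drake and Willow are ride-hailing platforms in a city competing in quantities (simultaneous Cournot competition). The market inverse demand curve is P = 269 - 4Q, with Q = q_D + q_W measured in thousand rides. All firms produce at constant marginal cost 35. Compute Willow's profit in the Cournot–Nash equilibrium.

Each firm earns π_i = (269 - 4Q)q_i - 35q_i.
Setting ∂π_i/∂q_i = 0 with rivals' quantities fixed: 234 - 8q_i - 4q_j = 0.
By symmetry each firm produces the same amount; substituting q_j = q_i yields q_i = 234/12 = 39/2.
Price P = 269 - 4·39 = 113.
Willow's profit: (113 - 35)·(39/2) = 1521.

1521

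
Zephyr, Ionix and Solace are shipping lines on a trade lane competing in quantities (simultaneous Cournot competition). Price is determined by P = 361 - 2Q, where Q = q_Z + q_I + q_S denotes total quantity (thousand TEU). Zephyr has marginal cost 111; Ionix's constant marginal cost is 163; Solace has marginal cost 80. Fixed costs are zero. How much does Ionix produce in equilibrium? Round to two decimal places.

Zephyr's profit: π_Z = (361 - 2Q)q_Z - (111q_Z). Setting ∂π_Z/∂q_Z = 0: 250 - 4q_Z - 2(q_I + q_S) = 0.
Ionix's profit: π_I = (361 - 2Q)q_I - (163q_I). Setting ∂π_I/∂q_I = 0: 198 - 4q_I - 2(q_Z + q_S) = 0.
Solace's profit: π_S = (361 - 2Q)q_S - (80q_S). Setting ∂π_S/∂q_S = 0: 281 - 4q_S - 2(q_Z + q_I) = 0.
Adding the 3 conditions: 729 − 4Q − 4Q = 0, i.e. Q = 729/8.
Back-substituting: q_Z = (250 − 729/4)/2 = 271/8, q_I = (198 − 729/4)/2 = 63/8, q_S = (281 − 729/4)/2 = 395/8.

7.88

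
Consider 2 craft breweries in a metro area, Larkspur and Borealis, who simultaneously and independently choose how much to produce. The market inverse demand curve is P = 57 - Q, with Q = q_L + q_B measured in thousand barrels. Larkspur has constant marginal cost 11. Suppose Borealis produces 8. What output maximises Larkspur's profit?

19

With the rival's output fixed at 8, Larkspur's profit is π_L = (57 - 8 - q_L)q_L - (11q_L) = (49 - q_L)q_L - (11q_L).
∂π_L/∂q_L = 38 - 2q_L = 0, so q_L = 19.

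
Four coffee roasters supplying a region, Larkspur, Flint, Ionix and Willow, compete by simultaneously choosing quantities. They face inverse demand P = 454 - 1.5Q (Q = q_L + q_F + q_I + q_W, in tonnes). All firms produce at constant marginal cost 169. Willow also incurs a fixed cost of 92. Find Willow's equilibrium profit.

A representative firm's profit is π_i = q_i(454 - 1.5Q) - 169q_i.
Setting ∂π_i/∂q_i = 0 with rivals' quantities fixed: 285 - 3q_i - (3/2)·Σ_{j≠i} q_j = 0.
By symmetry each firm produces the same amount; substituting Σ_{j≠i} q_j = 3q_i yields q_i = 285/(15/2) = 38.
Price P = 454 - (3/2)·152 = 226.
Willow's profit: (226 - 169)·38 - 92 = 2074.

2074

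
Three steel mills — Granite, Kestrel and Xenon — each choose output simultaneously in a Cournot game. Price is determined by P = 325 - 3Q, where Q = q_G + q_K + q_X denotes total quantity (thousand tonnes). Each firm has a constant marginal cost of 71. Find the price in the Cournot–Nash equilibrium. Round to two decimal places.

134.50

A representative firm's profit is π_i = q_i(325 - 3Q) - 71q_i.
Setting ∂π_i/∂q_i = 0 with rivals' quantities fixed: 254 - 6q_i - 3·Σ_{j≠i} q_j = 0.
With identical firms every q_j equals q_i, so Σ_{j≠i} q_j = 2q_i and 254 = 12q_i, giving q_i = 127/6.
Total output Q = 127/2, so price P = 325 - 3·(127/2) = 269/2.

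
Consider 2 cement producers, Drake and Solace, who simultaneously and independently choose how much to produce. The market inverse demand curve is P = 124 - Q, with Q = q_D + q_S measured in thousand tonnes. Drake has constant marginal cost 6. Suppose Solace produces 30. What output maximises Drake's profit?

With the rival's output fixed at 30, Drake's profit is π_D = (124 - 30 - q_D)q_D - (6q_D) = (94 - q_D)q_D - (6q_D).
∂π_D/∂q_D = 88 - 2q_D = 0, so q_D = 44.

44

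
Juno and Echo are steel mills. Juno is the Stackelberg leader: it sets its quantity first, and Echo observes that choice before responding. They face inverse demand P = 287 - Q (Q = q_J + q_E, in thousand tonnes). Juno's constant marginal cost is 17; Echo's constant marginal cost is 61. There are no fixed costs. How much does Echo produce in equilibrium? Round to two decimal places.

34.50

Solve by backward induction. Given q_J, the follower Echo maximises π_E = (287 - q_J - q_E)q_E - 61q_E.
∂π_E/∂q_E = 226 - q_J - 2q_E = 0 gives the reaction function q_E = (226 - q_J)/2.
Juno substitutes q_E(q_J) into its own profit: π_J = q_J(287 - q_J - (226 - q_J)/2) - 17q_J = (174 - (1/2)q_J)q_J - 17q_J.
The leader's first-order condition 157 - q_J = 0 yields q_J = 157.
Then q_E = (226 - 157)/2 = 69/2.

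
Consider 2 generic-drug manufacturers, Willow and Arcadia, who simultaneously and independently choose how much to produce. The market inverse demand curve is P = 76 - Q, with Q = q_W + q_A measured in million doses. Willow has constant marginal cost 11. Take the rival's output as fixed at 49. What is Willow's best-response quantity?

8

With the rival's output fixed at 49, Willow's profit is π_W = (76 - 49 - q_W)q_W - (11q_W) = (27 - q_W)q_W - (11q_W).
∂π_W/∂q_W = 16 - 2q_W = 0, so q_W = 8.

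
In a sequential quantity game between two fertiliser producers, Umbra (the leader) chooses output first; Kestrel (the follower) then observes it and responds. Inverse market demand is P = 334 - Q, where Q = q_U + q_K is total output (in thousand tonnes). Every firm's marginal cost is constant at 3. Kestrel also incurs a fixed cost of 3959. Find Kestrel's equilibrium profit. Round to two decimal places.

Solve by backward induction. Given q_U, the follower Kestrel maximises π_K = (334 - q_U - q_K)q_K - 3q_K.
∂π_K/∂q_K = 331 - q_U - 2q_K = 0 gives the reaction function q_K = (331 - q_U)/2.
The leader anticipates this reaction. Substituting into P = 334 - Q gives P = 337/2 - (1/2)q_U, so π_U = (337/2 - (1/2)q_U)q_U - 3q_U.
The leader's first-order condition 331/2 - q_U = 0 yields q_U = 331/2.
Then q_K = (331 - 331/2)/2 = 331/4.
Price P = 334 - 993/4 = 343/4.
Kestrel's profit: (343/4 - 3)·(331/4) - 3959 = 2888.5625.

2888.56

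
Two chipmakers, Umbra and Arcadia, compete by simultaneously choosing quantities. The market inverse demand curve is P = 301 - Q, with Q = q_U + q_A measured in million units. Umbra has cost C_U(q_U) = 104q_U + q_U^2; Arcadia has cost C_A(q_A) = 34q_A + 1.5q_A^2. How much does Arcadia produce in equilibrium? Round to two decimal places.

Umbra's profit: π_U = (301 - Q)q_U - (104q_U + q_U²). Setting ∂π_U/∂q_U = 0: 197 - 4q_U - (q_A) = 0.
Arcadia's profit: π_A = (301 - Q)q_A - (34q_A + (3/2)q_A²). Setting ∂π_A/∂q_A = 0: 267 - 5q_A - (q_U) = 0.
Rearranging gives the reaction functions q_U = (197 - q_A)/4 and q_A = (267 - q_U)/5.
Solving the pair: q_U = 718/19, q_A = 871/19.

45.84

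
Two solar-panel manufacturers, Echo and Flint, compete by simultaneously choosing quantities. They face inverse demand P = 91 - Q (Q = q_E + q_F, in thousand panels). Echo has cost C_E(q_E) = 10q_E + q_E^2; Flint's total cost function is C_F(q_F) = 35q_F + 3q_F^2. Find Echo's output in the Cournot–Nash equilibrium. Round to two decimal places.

19.10

Echo's profit: π_E = (91 - Q)q_E - (10q_E + q_E²). Setting ∂π_E/∂q_E = 0: 81 - 4q_E - (q_F) = 0.
Flint's profit: π_F = (91 - Q)q_F - (35q_F + 3q_F²). Setting ∂π_F/∂q_F = 0: 56 - 8q_F - (q_E) = 0.
Rearranging gives the reaction functions q_E = (81 - q_F)/4 and q_F = (56 - q_E)/8.
Substituting one into the other gives q_E = 592/31 and q_F = 143/31.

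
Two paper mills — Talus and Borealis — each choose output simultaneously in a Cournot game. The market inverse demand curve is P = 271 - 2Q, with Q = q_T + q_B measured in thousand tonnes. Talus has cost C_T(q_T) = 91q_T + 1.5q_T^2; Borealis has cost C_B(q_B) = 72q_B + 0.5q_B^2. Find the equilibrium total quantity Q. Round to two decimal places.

49.52

Talus's profit: π_T = (271 - 2Q)q_T - (91q_T + (3/2)q_T²). Setting ∂π_T/∂q_T = 0: 180 - 7q_T - 2(q_B) = 0.
Borealis's profit: π_B = (271 - 2Q)q_B - (72q_B + (1/2)q_B²). Setting ∂π_B/∂q_B = 0: 199 - 5q_B - 2(q_T) = 0.
Rearranging gives the reaction functions q_T = (180 - 2q_B)/7 and q_B = (199 - 2q_T)/5.
Solving the pair: q_T = 502/31, q_B = 1033/31.
Total output Q = 502/31 + 1033/31 = 1535/31.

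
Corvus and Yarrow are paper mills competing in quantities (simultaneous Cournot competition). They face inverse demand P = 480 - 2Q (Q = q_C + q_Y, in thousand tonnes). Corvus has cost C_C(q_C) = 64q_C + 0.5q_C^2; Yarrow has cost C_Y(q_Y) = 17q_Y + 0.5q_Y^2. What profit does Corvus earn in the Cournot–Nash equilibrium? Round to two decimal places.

7549.41

Corvus's profit: π_C = (480 - 2Q)q_C - (64q_C + (1/2)q_C²). Setting ∂π_C/∂q_C = 0: 416 - 5q_C - 2(q_Y) = 0.
Yarrow's profit: π_Y = (480 - 2Q)q_Y - (17q_Y + (1/2)q_Y²). Setting ∂π_Y/∂q_Y = 0: 463 - 5q_Y - 2(q_C) = 0.
Best responses: q_C = (416 - 2q_Y)/5, q_Y = (463 - 2q_C)/5.
Solving the pair: q_C = 1154/21, q_Y = 1483/21.
Price P = 480 - 2·(879/7) = 1602/7.
Corvus's profit: (1602/7)·(1154/21) - 64·(1154/21) - (1/2)(1154/21)² = 7549.4104.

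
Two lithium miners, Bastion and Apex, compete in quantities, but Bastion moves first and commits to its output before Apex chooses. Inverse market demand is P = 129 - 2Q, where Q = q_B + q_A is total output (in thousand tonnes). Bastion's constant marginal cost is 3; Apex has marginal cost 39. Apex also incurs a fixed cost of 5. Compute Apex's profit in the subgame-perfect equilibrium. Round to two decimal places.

Solve by backward induction. Given q_B, the follower Apex maximises π_A = (129 - 2q_B - 2q_A)q_A - 39q_A.
Setting the follower's marginal profit to zero, 90 - 2q_B - 4q_A = 0, i.e. q_A = (90 - 2q_B)/4.
Bastion substitutes q_A(q_B) into its own profit: π_B = q_B(129 - 2q_B - (90 - 2q_B)/2) - 3q_B = (84 - q_B)q_B - 3q_B.
Leader FOC: 81 - 2q_B = 0, so q_B = 81/2.
Then q_A = (90 - 2·(81/2))/4 = 9/4.
Price P = 129 - 2·(171/4) = 87/2.
Apex's profit: (87/2 - 39)·(9/4) - 5 = 41/8.

5.13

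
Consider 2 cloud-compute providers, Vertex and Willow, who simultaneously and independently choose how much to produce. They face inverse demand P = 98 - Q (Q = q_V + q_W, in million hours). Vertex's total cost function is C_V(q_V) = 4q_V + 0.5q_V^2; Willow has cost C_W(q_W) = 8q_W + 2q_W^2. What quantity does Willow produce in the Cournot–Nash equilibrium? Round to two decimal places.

10.35

Vertex's profit: π_V = (98 - Q)q_V - (4q_V + (1/2)q_V²). Setting ∂π_V/∂q_V = 0: 94 - 3q_V - (q_W) = 0.
Willow's profit: π_W = (98 - Q)q_W - (8q_W + 2q_W²). Setting ∂π_W/∂q_W = 0: 90 - 6q_W - (q_V) = 0.
So q_V = (94 - q_W)/3 and q_W = (90 - q_V)/6.
Substituting one into the other gives q_V = 474/17 and q_W = 176/17.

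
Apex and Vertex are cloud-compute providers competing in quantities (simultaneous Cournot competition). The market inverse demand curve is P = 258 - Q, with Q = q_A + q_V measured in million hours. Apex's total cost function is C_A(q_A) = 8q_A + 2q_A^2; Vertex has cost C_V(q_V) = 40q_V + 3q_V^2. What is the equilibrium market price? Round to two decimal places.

197.57

Apex's profit: π_A = (258 - Q)q_A - (8q_A + 2q_A²). Setting ∂π_A/∂q_A = 0: 250 - 6q_A - (q_V) = 0.
Vertex's first-order condition: 218 - 8q_V - (q_A) = 0.
Best responses: q_A = (250 - q_V)/6, q_V = (218 - q_A)/8.
Solving the pair: q_A = 1782/47, q_V = 1058/47.
Total output Q = 60.4255, so price P = 258 - 60.4255 = 197.5745.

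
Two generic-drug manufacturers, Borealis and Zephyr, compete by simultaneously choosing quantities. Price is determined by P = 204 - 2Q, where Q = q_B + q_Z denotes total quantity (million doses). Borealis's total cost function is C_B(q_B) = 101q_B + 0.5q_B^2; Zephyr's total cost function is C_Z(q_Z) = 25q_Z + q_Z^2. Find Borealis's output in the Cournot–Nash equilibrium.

Borealis's profit: π_B = (204 - 2Q)q_B - (101q_B + (1/2)q_B²). Setting ∂π_B/∂q_B = 0: 103 - 5q_B - 2(q_Z) = 0.
Zephyr's first-order condition: 179 - 6q_Z - 2(q_B) = 0.
So q_B = (103 - 2q_Z)/5 and q_Z = (179 - 2q_B)/6.
Substituting one into the other gives q_B = 10 and q_Z = 53/2.

10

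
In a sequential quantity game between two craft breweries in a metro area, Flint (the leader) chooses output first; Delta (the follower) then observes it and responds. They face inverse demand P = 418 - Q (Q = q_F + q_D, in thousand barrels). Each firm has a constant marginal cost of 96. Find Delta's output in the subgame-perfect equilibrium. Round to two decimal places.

The follower Delta best-responds to any q_F: π_D = (418 - Q)q_D - 96q_D.
Follower FOC: 322 - q_F - 2q_D = 0, so q_D(q_F) = (322 - q_F)/2.
The leader anticipates this reaction. Substituting into P = 418 - Q gives P = 257 - (1/2)q_F, so π_F = (257 - (1/2)q_F)q_F - 96q_F.
The leader's first-order condition 161 - q_F = 0 yields q_F = 161.
Then q_D = (322 - 161)/2 = 161/2.

80.50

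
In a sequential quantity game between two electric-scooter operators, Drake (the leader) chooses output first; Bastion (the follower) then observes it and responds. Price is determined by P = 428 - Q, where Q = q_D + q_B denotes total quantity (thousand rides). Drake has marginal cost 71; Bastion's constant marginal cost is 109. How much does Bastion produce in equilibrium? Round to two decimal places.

60.75

Solve by backward induction. Given q_D, the follower Bastion maximises π_B = (428 - q_D - q_B)q_B - 109q_B.
∂π_B/∂q_B = 319 - q_D - 2q_B = 0 gives the reaction function q_B = (319 - q_D)/2.
The leader anticipates this reaction. Substituting into P = 428 - Q gives P = 537/2 - (1/2)q_D, so π_D = (537/2 - (1/2)q_D)q_D - 71q_D.
Leader FOC: 395/2 - q_D = 0, so q_D = 395/2.
Then q_B = (319 - 395/2)/2 = 243/4.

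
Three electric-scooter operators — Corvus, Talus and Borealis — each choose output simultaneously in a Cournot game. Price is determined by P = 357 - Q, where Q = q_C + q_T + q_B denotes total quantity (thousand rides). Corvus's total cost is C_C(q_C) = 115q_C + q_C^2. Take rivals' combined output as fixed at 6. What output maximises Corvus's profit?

59

With rivals' combined output fixed at 6, Corvus's profit is π_C = (357 - 6 - q_C)q_C - (115q_C + q_C²) = (351 - q_C)q_C - (115q_C + q_C²).
∂π_C/∂q_C = 236 - 4q_C = 0, so q_C = 59.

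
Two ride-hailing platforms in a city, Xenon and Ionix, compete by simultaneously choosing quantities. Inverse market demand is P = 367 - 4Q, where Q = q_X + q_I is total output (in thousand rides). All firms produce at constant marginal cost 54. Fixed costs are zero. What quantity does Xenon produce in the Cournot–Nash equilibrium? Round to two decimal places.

A representative firm's profit is π_i = q_i(367 - 4Q) - 54q_i.
First-order condition (treating rivals' output as given): 313 - 8q_i - 4q_j = 0.
With identical firms every q_j equals q_i, so q_j = q_i and 313 = 12q_i, giving q_i = 313/12.

26.08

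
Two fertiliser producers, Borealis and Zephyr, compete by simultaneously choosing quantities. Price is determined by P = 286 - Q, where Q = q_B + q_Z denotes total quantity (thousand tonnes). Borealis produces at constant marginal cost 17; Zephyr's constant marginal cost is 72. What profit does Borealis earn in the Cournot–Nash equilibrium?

11664

Borealis's profit: π_B = (286 - Q)q_B - (17q_B). Setting ∂π_B/∂q_B = 0: 269 - 2q_B - (q_Z) = 0.
Zephyr's profit: π_Z = (286 - Q)q_Z - (72q_Z). Setting ∂π_Z/∂q_Z = 0: 214 - 2q_Z - (q_B) = 0.
Rearranging gives the reaction functions q_B = (269 - q_Z)/2 and q_Z = (214 - q_B)/2.
Solving the pair: q_B = 108, q_Z = 53.
Price P = 286 - 161 = 125.
Borealis's profit: (125 - 17)·108 = 11664.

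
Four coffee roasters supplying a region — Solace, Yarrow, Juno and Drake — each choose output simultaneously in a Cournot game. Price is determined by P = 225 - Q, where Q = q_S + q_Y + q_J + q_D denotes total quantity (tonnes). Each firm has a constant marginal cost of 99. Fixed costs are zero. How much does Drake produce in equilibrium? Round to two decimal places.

A representative firm's profit is π_i = q_i(225 - Q) - 99q_i.
Setting ∂π_i/∂q_i = 0 with rivals' quantities fixed: 126 - 2q_i - Σ_{j≠i} q_j = 0.
By symmetry each firm produces the same amount; substituting Σ_{j≠i} q_j = 3q_i yields q_i = 126/5.

25.20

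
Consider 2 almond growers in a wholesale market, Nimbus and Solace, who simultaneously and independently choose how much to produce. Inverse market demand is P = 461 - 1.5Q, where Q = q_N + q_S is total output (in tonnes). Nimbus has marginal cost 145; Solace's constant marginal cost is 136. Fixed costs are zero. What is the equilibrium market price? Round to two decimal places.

Nimbus's profit: π_N = (461 - 1.5Q)q_N - (145q_N). Setting ∂π_N/∂q_N = 0: 316 - 3q_N - (3/2)(q_S) = 0.
Solace's profit: π_S = (461 - 1.5Q)q_S - (136q_S). Setting ∂π_S/∂q_S = 0: 325 - 3q_S - (3/2)(q_N) = 0.
Best responses: q_N = (316 - (3/2)q_S)/3, q_S = (325 - (3/2)q_N)/3.
Solving the pair: q_N = 614/9, q_S = 668/9.
Total output Q = 1282/9, so price P = 461 - (3/2)·(1282/9) = 742/3.

247.33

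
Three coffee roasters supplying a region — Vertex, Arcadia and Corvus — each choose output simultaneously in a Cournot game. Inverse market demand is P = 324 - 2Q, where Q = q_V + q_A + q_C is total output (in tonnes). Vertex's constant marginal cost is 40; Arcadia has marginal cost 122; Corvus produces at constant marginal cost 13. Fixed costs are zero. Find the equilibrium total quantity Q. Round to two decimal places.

99.63

Vertex's profit: π_V = (324 - 2Q)q_V - (40q_V). Setting ∂π_V/∂q_V = 0: 284 - 4q_V - 2(q_A + q_C) = 0.
Arcadia's first-order condition: 202 - 4q_A - 2(q_V + q_C) = 0.
Corvus's profit: π_C = (324 - 2Q)q_C - (13q_C). Setting ∂π_C/∂q_C = 0: 311 - 4q_C - 2(q_V + q_A) = 0.
Summing all 3 equations gives 797 − 8Q = 0, hence Q = 797/8.
Back-substituting: q_V = (284 − 797/4)/2 = 339/8, q_A = (202 − 797/4)/2 = 11/8, q_C = (311 − 797/4)/2 = 447/8.
Total output Q = 339/8 + 11/8 + 447/8 = 797/8.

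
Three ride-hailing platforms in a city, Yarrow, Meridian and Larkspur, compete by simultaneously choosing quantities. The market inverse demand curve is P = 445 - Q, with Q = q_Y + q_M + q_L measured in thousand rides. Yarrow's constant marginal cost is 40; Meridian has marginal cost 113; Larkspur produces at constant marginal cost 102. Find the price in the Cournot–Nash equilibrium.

Yarrow's profit: π_Y = (445 - Q)q_Y - (40q_Y). Setting ∂π_Y/∂q_Y = 0: 405 - 2q_Y - (q_M + q_L) = 0.
Meridian's first-order condition: 332 - 2q_M - (q_Y + q_L) = 0.
Larkspur's profit: π_L = (445 - Q)q_L - (102q_L). Setting ∂π_L/∂q_L = 0: 343 - 2q_L - (q_Y + q_M) = 0.
Summing all 3 equations gives 1080 − 4Q = 0, hence Q = 270.
Back-substituting: q_Y = (405 − 270) = 135, q_M = (332 − 270) = 62, q_L = (343 − 270) = 73.
Total output Q = 270, so price P = 445 - 270 = 175.

175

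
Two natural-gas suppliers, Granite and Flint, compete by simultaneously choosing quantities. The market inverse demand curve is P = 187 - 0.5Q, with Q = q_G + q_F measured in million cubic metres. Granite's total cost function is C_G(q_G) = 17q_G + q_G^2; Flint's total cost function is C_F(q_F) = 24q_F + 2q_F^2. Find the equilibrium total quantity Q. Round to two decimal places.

Granite's profit: π_G = (187 - 0.5Q)q_G - (17q_G + q_G²). Setting ∂π_G/∂q_G = 0: 170 - 3q_G - (1/2)(q_F) = 0.
Flint's profit: π_F = (187 - 0.5Q)q_F - (24q_F + 2q_F²). Setting ∂π_F/∂q_F = 0: 163 - 5q_F - (1/2)(q_G) = 0.
Best responses: q_G = (170 - (1/2)q_F)/3, q_F = (163 - (1/2)q_G)/5.
Solving the pair: q_G = 52.1017, q_F = 1616/59.
Total output Q = 52.1017 + 1616/59 = 79.4915.

79.49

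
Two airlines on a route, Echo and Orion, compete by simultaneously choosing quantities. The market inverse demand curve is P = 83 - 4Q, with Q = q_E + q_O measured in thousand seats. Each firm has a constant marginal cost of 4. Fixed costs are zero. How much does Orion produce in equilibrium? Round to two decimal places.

A representative firm's profit is π_i = q_i(83 - 4Q) - 4q_i.
First-order condition (treating rivals' output as given): 79 - 8q_i - 4q_j = 0.
By symmetry each firm produces the same amount; substituting q_j = q_i yields q_i = 79/12.

6.58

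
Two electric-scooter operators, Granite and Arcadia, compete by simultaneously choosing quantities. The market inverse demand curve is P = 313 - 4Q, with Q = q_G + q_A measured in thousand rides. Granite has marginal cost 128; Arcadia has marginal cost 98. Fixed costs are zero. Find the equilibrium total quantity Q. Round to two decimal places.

Granite's profit: π_G = (313 - 4Q)q_G - (128q_G). Setting ∂π_G/∂q_G = 0: 185 - 8q_G - 4(q_A) = 0.
Arcadia's first-order condition: 215 - 8q_A - 4(q_G) = 0.
So q_G = (185 - 4q_A)/8 and q_A = (215 - 4q_G)/8.
Substituting one into the other gives q_G = 155/12 and q_A = 245/12.
Total output Q = 155/12 + 245/12 = 100/3.

33.33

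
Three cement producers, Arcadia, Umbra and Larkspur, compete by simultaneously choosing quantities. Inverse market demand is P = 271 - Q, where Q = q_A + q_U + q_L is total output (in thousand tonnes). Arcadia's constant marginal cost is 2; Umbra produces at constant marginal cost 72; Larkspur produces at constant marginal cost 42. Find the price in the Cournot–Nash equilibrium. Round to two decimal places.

Arcadia's profit: π_A = (271 - Q)q_A - (2q_A). Setting ∂π_A/∂q_A = 0: 269 - 2q_A - (q_U + q_L) = 0.
Umbra's first-order condition: 199 - 2q_U - (q_A + q_L) = 0.
Larkspur's profit: π_L = (271 - Q)q_L - (42q_L). Setting ∂π_L/∂q_L = 0: 229 - 2q_L - (q_A + q_U) = 0.
Summing all 3 equations gives 697 − 4Q = 0, hence Q = 697/4.
Back-substituting: q_A = (269 − 697/4) = 379/4, q_U = (199 − 697/4) = 99/4, q_L = (229 − 697/4) = 219/4.
Total output Q = 697/4, so price P = 271 - 697/4 = 387/4.

96.75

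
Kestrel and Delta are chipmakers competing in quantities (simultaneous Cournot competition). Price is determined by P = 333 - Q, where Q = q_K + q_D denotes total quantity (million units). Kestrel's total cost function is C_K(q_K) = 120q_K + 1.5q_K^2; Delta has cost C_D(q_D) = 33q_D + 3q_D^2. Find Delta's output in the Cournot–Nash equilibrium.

33

Kestrel's profit: π_K = (333 - Q)q_K - (120q_K + (3/2)q_K²). Setting ∂π_K/∂q_K = 0: 213 - 5q_K - (q_D) = 0.
Delta's first-order condition: 300 - 8q_D - (q_K) = 0.
So q_K = (213 - q_D)/5 and q_D = (300 - q_K)/8.
Solving the pair: q_K = 36, q_D = 33.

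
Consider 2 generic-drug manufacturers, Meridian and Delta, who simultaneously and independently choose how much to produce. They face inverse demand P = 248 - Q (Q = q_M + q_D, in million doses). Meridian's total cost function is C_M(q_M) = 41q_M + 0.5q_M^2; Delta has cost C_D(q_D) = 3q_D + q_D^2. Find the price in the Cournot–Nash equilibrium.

Meridian's profit: π_M = (248 - Q)q_M - (41q_M + (1/2)q_M²). Setting ∂π_M/∂q_M = 0: 207 - 3q_M - (q_D) = 0.
Delta's profit: π_D = (248 - Q)q_D - (3q_D + q_D²). Setting ∂π_D/∂q_D = 0: 245 - 4q_D - (q_M) = 0.
So q_M = (207 - q_D)/3 and q_D = (245 - q_M)/4.
Solving the pair: q_M = 53, q_D = 48.
Total output Q = 101, so price P = 248 - 101 = 147.

147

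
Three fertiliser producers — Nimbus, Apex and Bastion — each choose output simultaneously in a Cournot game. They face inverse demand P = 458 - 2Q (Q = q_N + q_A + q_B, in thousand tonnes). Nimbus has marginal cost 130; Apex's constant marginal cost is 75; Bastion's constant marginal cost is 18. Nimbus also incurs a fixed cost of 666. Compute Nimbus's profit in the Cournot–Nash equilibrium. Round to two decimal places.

Nimbus's profit: π_N = (458 - 2Q)q_N - (130q_N). Setting ∂π_N/∂q_N = 0: 328 - 4q_N - 2(q_A + q_B) = 0.
Apex's profit: π_A = (458 - 2Q)q_A - (75q_A). Setting ∂π_A/∂q_A = 0: 383 - 4q_A - 2(q_N + q_B) = 0.
Bastion's profit: π_B = (458 - 2Q)q_B - (18q_B). Setting ∂π_B/∂q_B = 0: 440 - 4q_B - 2(q_N + q_A) = 0.
Adding the 3 first-order conditions: 1151 − 8Q = 0, so Q = 1151/8.
Back-substituting: q_N = (328 − 1151/4)/2 = 161/8, q_A = (383 − 1151/4)/2 = 381/8, q_B = (440 − 1151/4)/2 = 609/8.
Price P = 458 - 2·(1151/8) = 681/4.
Nimbus's profit: (681/4 - 130)·(161/8) - 666 = 144.0313.

144.03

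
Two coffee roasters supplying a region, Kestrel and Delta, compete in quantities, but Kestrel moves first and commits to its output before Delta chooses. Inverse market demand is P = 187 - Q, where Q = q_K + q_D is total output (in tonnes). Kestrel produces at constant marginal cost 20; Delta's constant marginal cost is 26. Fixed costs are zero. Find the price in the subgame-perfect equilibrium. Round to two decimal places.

63.25

The follower Delta best-responds to any q_K: π_D = (187 - Q)q_D - 26q_D.
Follower FOC: 161 - q_K - 2q_D = 0, so q_D(q_K) = (161 - q_K)/2.
The leader anticipates this reaction. Substituting into P = 187 - Q gives P = 213/2 - (1/2)q_K, so π_K = (213/2 - (1/2)q_K)q_K - 20q_K.
Maximising: ∂π_K/∂q_K = 173/2 - q_K = 0, giving q_K = 173/2.
Then q_D = (161 - 173/2)/2 = 149/4.
Total output Q = 495/4, so price P = 187 - 495/4 = 253/4.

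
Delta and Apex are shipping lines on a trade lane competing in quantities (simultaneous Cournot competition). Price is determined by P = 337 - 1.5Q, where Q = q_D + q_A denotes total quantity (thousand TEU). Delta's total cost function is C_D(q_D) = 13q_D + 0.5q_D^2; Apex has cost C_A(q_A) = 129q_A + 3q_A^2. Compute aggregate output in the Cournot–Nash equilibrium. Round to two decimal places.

Delta's profit: π_D = (337 - 1.5Q)q_D - (13q_D + (1/2)q_D²). Setting ∂π_D/∂q_D = 0: 324 - 4q_D - (3/2)(q_A) = 0.
Apex's profit: π_A = (337 - 1.5Q)q_A - (129q_A + 3q_A²). Setting ∂π_A/∂q_A = 0: 208 - 9q_A - (3/2)(q_D) = 0.
So q_D = (324 - (3/2)q_A)/4 and q_A = (208 - (3/2)q_D)/9.
Substituting one into the other gives q_D = 77.1556 and q_A = 1384/135.
Total output Q = 77.1556 + 1384/135 = 87.4074.

87.41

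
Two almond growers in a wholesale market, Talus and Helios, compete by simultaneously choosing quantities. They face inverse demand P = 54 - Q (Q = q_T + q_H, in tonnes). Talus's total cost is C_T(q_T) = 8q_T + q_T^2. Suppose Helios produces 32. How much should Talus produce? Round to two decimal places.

With the rival's output fixed at 32, Talus's profit is π_T = (54 - 32 - q_T)q_T - (8q_T + q_T²) = (22 - q_T)q_T - (8q_T + q_T²).
∂π_T/∂q_T = 14 - 4q_T = 0, so q_T = 7/2.

3.50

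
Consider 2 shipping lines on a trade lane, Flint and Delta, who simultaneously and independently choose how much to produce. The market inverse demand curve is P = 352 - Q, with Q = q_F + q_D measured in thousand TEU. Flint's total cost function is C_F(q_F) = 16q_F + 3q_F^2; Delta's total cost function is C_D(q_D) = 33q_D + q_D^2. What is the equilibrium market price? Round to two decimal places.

247.45

Flint's profit: π_F = (352 - Q)q_F - (16q_F + 3q_F²). Setting ∂π_F/∂q_F = 0: 336 - 8q_F - (q_D) = 0.
Delta's first-order condition: 319 - 4q_D - (q_F) = 0.
Rearranging gives the reaction functions q_F = (336 - q_D)/8 and q_D = (319 - q_F)/4.
Substituting one into the other gives q_F = 1025/31 and q_D = 71.4839.
Total output Q = 104.5484, so price P = 352 - 104.5484 = 247.4516.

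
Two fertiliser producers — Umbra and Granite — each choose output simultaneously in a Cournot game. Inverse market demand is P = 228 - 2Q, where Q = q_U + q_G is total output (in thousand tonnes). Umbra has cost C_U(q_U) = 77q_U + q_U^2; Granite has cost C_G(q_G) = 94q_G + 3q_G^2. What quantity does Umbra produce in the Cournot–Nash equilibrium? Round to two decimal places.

22.18

Umbra's profit: π_U = (228 - 2Q)q_U - (77q_U + q_U²). Setting ∂π_U/∂q_U = 0: 151 - 6q_U - 2(q_G) = 0.
Granite's profit: π_G = (228 - 2Q)q_G - (94q_G + 3q_G²). Setting ∂π_G/∂q_G = 0: 134 - 10q_G - 2(q_U) = 0.
Best responses: q_U = (151 - 2q_G)/6, q_G = (134 - 2q_U)/10.
Solving the pair: q_U = 621/28, q_G = 251/28.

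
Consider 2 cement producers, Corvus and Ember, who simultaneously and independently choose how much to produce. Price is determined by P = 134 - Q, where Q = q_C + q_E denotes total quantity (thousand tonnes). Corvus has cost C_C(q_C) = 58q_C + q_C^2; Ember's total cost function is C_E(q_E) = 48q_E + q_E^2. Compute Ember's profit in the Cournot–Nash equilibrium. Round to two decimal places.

638.44

Corvus's profit: π_C = (134 - Q)q_C - (58q_C + q_C²). Setting ∂π_C/∂q_C = 0: 76 - 4q_C - (q_E) = 0.
Ember's profit: π_E = (134 - Q)q_E - (48q_E + q_E²). Setting ∂π_E/∂q_E = 0: 86 - 4q_E - (q_C) = 0.
So q_C = (76 - q_E)/4 and q_E = (86 - q_C)/4.
Solving the pair: q_C = 218/15, q_E = 268/15.
Price P = 134 - 162/5 = 508/5.
Ember's profit: (508/5)·(268/15) - 48·(268/15) - (268/15)² = 638.4356.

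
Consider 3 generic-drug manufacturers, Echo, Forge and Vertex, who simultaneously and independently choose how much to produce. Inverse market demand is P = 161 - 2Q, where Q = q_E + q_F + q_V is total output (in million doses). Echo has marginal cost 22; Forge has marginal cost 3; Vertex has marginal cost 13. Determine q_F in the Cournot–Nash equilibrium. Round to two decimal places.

Echo's profit: π_E = (161 - 2Q)q_E - (22q_E). Setting ∂π_E/∂q_E = 0: 139 - 4q_E - 2(q_F + q_V) = 0.
Forge's first-order condition: 158 - 4q_F - 2(q_E + q_V) = 0.
Vertex's first-order condition: 148 - 4q_V - 2(q_E + q_F) = 0.
Summing all 3 equations gives 445 − 8Q = 0, hence Q = 445/8.
Back-substituting: q_E = (139 − 445/4)/2 = 111/8, q_F = (158 − 445/4)/2 = 187/8, q_V = (148 − 445/4)/2 = 147/8.

23.38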